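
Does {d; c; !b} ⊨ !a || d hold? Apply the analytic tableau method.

Yes

Initial set: {d; c; !b; !(!a || d)}.
!(!a || d): α-rule — add !!a, !d.
× closes — contains both d and !d.
All 1 branch closes.
Every branch closed, so the premises entail the conclusion.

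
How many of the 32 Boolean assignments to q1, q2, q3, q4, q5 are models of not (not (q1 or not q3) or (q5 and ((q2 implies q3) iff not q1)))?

20

Initial set: {not (not (q1 or not q3) or (q5 and ((q2 implies q3) iff not q1)))}.
not (not (q1 or not q3) or (q5 and ((q2 implies q3) iff not q1))): α-rule — add not not (q1 or not q3), not (q5 and ((q2 implies q3) iff not q1)).
not not (q1 or not q3): β-rule — branch into q1  //  not q3.
  branch 1 (add q1):
    not (q5 and ((q2 implies q3) iff not q1)): β-rule — branch into not q5  //  not ((q2 implies q3) iff not q1).
      branch 1.1 (add not q5):
        ○ open, literals {q1=true, q5=false}.
      branch 1.2 (add not ((q2 implies q3) iff not q1)):
        not ((q2 implies q3) iff not q1): β-rule — branch into (q2 implies q3), not not q1  //  not (q2 implies q3), not q1.
          branch 1.2.1 (add (q2 implies q3), not not q1):
            (q2 implies q3): β-rule — branch into not q2  //  q3.
              branch 1.2.1.1 (add not q2):
                ○ open, literals {q1=true, q2=false}.
              branch 1.2.1.2 (add q3):
                ○ open, literals {q1=true, q3=true}.
          branch 1.2.2 (add not (q2 implies q3), not q1):
            × closes — contains both q1 and not q1.
  branch 2 (add not q3):
    not (q5 and ((q2 implies q3) iff not q1)): β-rule — branch into not q5  //  not ((q2 implies q3) iff not q1).
      branch 2.1 (add not q5):
        ○ open, literals {q3=false, q5=false}.
      branch 2.2 (add not ((q2 implies q3) iff not q1)):
        not ((q2 implies q3) iff not q1): β-rule — branch into (q2 implies q3), not not q1  //  not (q2 implies q3), not q1.
          branch 2.2.1 (add (q2 implies q3), not not q1):
            (q2 implies q3): β-rule — branch into not q2  //  q3.
              branch 2.2.1.1 (add not q2):
                ○ open, literals {q1=true, q2=false, q3=false}.
              branch 2.2.1.2 (add q3):
                × closes — contains both q3 and not q3.
          branch 2.2.2 (add not (q2 implies q3), not q1):
            not (q2 implies q3): α-rule — add q2, not q3.
            ○ open, literals {q1=false, q2=true, q3=false}.
2 branches closed, 6 open.
Each open branch fixes some atoms; the unmentioned ones are free. Counting distinct full assignments: branch {q1=true, q5=false} (q2, q3, q4) contributes 8 new; branch {q1=true, q2=false} (q3, q4, q5) contributes 4 new; branch {q1=true, q3=true} (q2, q4, q5) contributes 2 new; branch {q3=false, q5=false} (q1, q2, q4) contributes 4 new; branch {q1=true, q2=false, q3=false} (q4, q5) contributes 0 new; branch {q1=false, q2=true, q3=false} (q4, q5) contributes 2 new. Total: 20.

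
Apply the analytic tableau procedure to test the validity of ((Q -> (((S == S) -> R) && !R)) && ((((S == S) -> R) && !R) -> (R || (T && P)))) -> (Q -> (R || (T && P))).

Valid

Assume the negation and expand:
Initial set: {!(((Q -> (((S == S) -> R) && !R)) && ((((S == S) -> R) && !R) -> (R || (T && P)))) -> (Q -> (R || (T && P))))}.
!(((Q -> (((S == S) -> R) && !R)) && ((((S == S) -> R) && !R) -> (R || (T && P)))) -> (Q -> (R || (T && P)))): α-rule — add ((Q -> (((S == S) -> R) && !R)) && ((((S == S) -> R) && !R) -> (R || (T && P)))), !(Q -> (R || (T && P))).
((Q -> (((S == S) -> R) && !R)) && ((((S == S) -> R) && !R) -> (R || (T && P)))): α-rule — add (Q -> (((S == S) -> R) && !R)), ((((S == S) -> R) && !R) -> (R || (T && P))).
!(Q -> (R || (T && P))): α-rule — add Q, !(R || (T && P)).
!(R || (T && P)): α-rule — add !R, !(T && P).
(Q -> (((S == S) -> R) && !R)): β-rule — branch into !Q  //  (((S == S) -> R) && !R).
  branch 1 (add !Q):
    × closes — contains both Q and !Q.
  branch 2 (add (((S == S) -> R) && !R)):
    (((S == S) -> R) && !R): α-rule — add ((S == S) -> R), !R.
    ((((S == S) -> R) && !R) -> (R || (T && P))): β-rule — branch into !(((S == S) -> R) && !R)  //  (R || (T && P)).
      branch 2.1 (add !(((S == S) -> R) && !R)):
        !(T && P): β-rule — branch into !T  //  !P.
          branch 2.1.1 (add !T):
            ((S == S) -> R): β-rule — branch into !(S == S)  //  R.
              branch 2.1.1.1 (add !(S == S)):
                !(((S == S) -> R) && !R): β-rule — branch into !((S == S) -> R)  //  !!R.
                  branch 2.1.1.1.1 (add !((S == S) -> R)):
                    !((S == S) -> R): α-rule — add (S == S), !R.
                    !(S == S): β-rule — branch into S, !S  //  !S, S.
                      branch 2.1.1.1.1.1 (add S, !S):
                        × closes — contains both S and !S.
                      branch 2.1.1.1.1.2 (add !S, S):
                        × closes — contains both S and !S.
                  branch 2.1.1.1.2 (add !!R):
                    × closes — contains both R and !R.
              branch 2.1.1.2 (add R):
                × closes — contains both R and !R.
          branch 2.1.2 (add !P):
            ((S == S) -> R): β-rule — branch into !(S == S)  //  R.
              branch 2.1.2.1 (add !(S == S)):
                !(((S == S) -> R) && !R): β-rule — branch into !((S == S) -> R)  //  !!R.
                  branch 2.1.2.1.1 (add !((S == S) -> R)):
                    !((S == S) -> R): α-rule — add (S == S), !R.
                    !(S == S): β-rule — branch into S, !S  //  !S, S.
                      branch 2.1.2.1.1.1 (add S, !S):
                        × closes — contains both S and !S.
                      branch 2.1.2.1.1.2 (add !S, S):
                        × closes — contains both S and !S.
                  branch 2.1.2.1.2 (add !!R):
                    × closes — contains both R and !R.
              branch 2.1.2.2 (add R):
                × closes — contains both R and !R.
      branch 2.2 (add (R || (T && P))):
        !(T && P): β-rule — branch into !T  //  !P.
          branch 2.2.1 (add !T):
            ((S == S) -> R): β-rule — branch into !(S == S)  //  R.
              branch 2.2.1.1 (add !(S == S)):
                (R || (T && P)): β-rule — branch into R  //  (T && P).
                  branch 2.2.1.1.1 (add R):
                    × closes — contains both R and !R.
                  branch 2.2.1.1.2 (add (T && P)):
                    (T && P): α-rule — add T, P.
                    × closes — contains both T and !T.
              branch 2.2.1.2 (add R):
                × closes — contains both R and !R.
          branch 2.2.2 (add !P):
            ((S == S) -> R): β-rule — branch into !(S == S)  //  R.
              branch 2.2.2.1 (add !(S == S)):
                (R || (T && P)): β-rule — branch into R  //  (T && P).
                  branch 2.2.2.1.1 (add R):
                    × closes — contains both R and !R.
                  branch 2.2.2.1.2 (add (T && P)):
                    (T && P): α-rule — add T, P.
                    × closes — contains both P and !P.
              branch 2.2.2.2 (add R):
                × closes — contains both R and !R.
All 15 branches close.
Every branch closed, so the negation is unsatisfiable and the formula is valid.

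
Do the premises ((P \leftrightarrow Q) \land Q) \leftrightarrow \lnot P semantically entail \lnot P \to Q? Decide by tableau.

Yes

Initial set: {(((P \leftrightarrow Q) \land Q) \leftrightarrow \lnot P); \lnot (\lnot P \to Q)}.
\lnot (\lnot P \to Q): α-rule — add \lnot P, \lnot Q.
(((P \leftrightarrow Q) \land Q) \leftrightarrow \lnot P): β-rule — branch into ((P \leftrightarrow Q) \land Q), \lnot P  //  \lnot ((P \leftrightarrow Q) \land Q), \lnot \lnot P.
  branch 1 (add ((P \leftrightarrow Q) \land Q), \lnot P):
    ((P \leftrightarrow Q) \land Q): α-rule — add (P \leftrightarrow Q), Q.
    × closes — contains both Q and \lnot Q.
  branch 2 (add \lnot ((P \leftrightarrow Q) \land Q), \lnot \lnot P):
    × closes — contains both P and \lnot P.
All 2 branches close.
Every branch closed, so the premises entail the conclusion.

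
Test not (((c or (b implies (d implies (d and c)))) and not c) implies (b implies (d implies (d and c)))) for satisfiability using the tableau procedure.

Initial set: {T not (((c or (b implies (d implies (d and c)))) and not c) implies (b implies (d implies (d and c))))}.
T not (((c or (b implies (d implies (d and c)))) and not c) implies (b implies (d implies (d and c)))): α-rule — add T ((c or (b implies (d implies (d and c)))) and not c), F (b implies (d implies (d and c))).
T ((c or (b implies (d implies (d and c)))) and not c): α-rule — add T (c or (b implies (d implies (d and c)))), T not c.
F (b implies (d implies (d and c))): α-rule — add T b, F (d implies (d and c)).
F (d implies (d and c)): α-rule — add T d, F (d and c).
T (c or (b implies (d implies (d and c)))): β-rule — branch into T c  //  T (b implies (d implies (d and c))).
  branch 1 (add T c):
    × closes — contains both c and not c.
  branch 2 (add T (b implies (d implies (d and c)))):
    F (d and c): β-rule — branch into F d  //  F c.
      branch 2.1 (add F d):
        × closes — contains both d and not d.
      branch 2.2 (add F c):
        T (b implies (d implies (d and c))): β-rule — branch into F b  //  T (d implies (d and c)).
          branch 2.2.1 (add F b):
            × closes — contains both b and not b.
          branch 2.2.2 (add T (d implies (d and c))):
            T (d implies (d and c)): β-rule — branch into F d  //  T (d and c).
              branch 2.2.2.1 (add F d):
                × closes — contains both d and not d.
              branch 2.2.2.2 (add T (d and c)):
                T (d and c): α-rule — add T d, T c.
                × closes — contains both c and not c.
All 5 branches close.
Every branch closed; the formula is unsatisfiable.

Unsatisfiable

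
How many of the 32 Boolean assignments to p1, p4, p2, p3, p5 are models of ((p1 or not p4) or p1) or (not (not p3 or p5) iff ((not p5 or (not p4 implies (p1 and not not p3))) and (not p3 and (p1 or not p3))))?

Initial set: {(((p1 or not p4) or p1) or (not (not p3 or p5) iff ((not p5 or (not p4 implies (p1 and not not p3))) and (not p3 and (p1 or not p3)))))}.
(((p1 or not p4) or p1) or (not (not p3 or p5) iff ((not p5 or (not p4 implies (p1 and not not p3))) and (not p3 and (p1 or not p3))))): β-rule — branch into ((p1 or not p4) or p1)  //  (not (not p3 or p5) iff ((not p5 or (not p4 implies (p1 and not not p3))) and (not p3 and (p1 or not p3)))).
  branch 1 (add ((p1 or not p4) or p1)):
    ((p1 or not p4) or p1): β-rule — branch into (p1 or not p4)  //  p1.
      branch 1.1 (add (p1 or not p4)):
        (p1 or not p4): β-rule — branch into p1  //  not p4.
          branch 1.1.1 (add p1):
            ○ open, literals {p1=true}.
          branch 1.1.2 (add not p4):
            ○ open, literals {p4=false}.
      branch 1.2 (add p1):
        ○ open, literals {p1=true}.
  branch 2 (add (not (not p3 or p5) iff ((not p5 or (not p4 implies (p1 and not not p3))) and (not p3 and (p1 or not p3))))):
    (not (not p3 or p5) iff ((not p5 or (not p4 implies (p1 and not not p3))) and (not p3 and (p1 or not p3)))): β-rule — branch into not (not p3 or p5), ((not p5 or (not p4 implies (p1 and not not p3))) and (not p3 and (p1 or not p3)))  //  not not (not p3 or p5), not ((not p5 or (not p4 implies (p1 and not not p3))) and (not p3 and (p1 or not p3))).
      branch 2.1 (add not (not p3 or p5), ((not p5 or (not p4 implies (p1 and not not p3))) and (not p3 and (p1 or not p3)))):
        not (not p3 or p5): α-rule — add not not p3, not p5.
        ((not p5 or (not p4 implies (p1 and not not p3))) and (not p3 and (p1 or not p3))): α-rule — add (not p5 or (not p4 implies (p1 and not not p3))), (not p3 and (p1 or not p3)).
        (not p3 and (p1 or not p3)): α-rule — add not p3, (p1 or not p3).
        × closes — contains both p3 and not p3.
      branch 2.2 (add not not (not p3 or p5), not ((not p5 or (not p4 implies (p1 and not not p3))) and (not p3 and (p1 or not p3)))):
        not not (not p3 or p5): β-rule — branch into not p3  //  p5.
          branch 2.2.1 (add not p3):
            not ((not p5 or (not p4 implies (p1 and not not p3))) and (not p3 and (p1 or not p3))): β-rule — branch into not (not p5 or (not p4 implies (p1 and not not p3)))  //  not (not p3 and (p1 or not p3)).
              branch 2.2.1.1 (add not (not p5 or (not p4 implies (p1 and not not p3)))):
                not (not p5 or (not p4 implies (p1 and not not p3))): α-rule — add not not p5, not (not p4 implies (p1 and not not p3)).
                not (not p4 implies (p1 and not not p3)): α-rule — add not p4, not (p1 and not not p3).
                not (p1 and not not p3): β-rule — branch into not p1  //  not not not p3.
                  branch 2.2.1.1.1 (add not p1):
                    ○ open, literals {p1=false, p3=false, p4=false, p5=true}.
                  branch 2.2.1.1.2 (add not not not p3):
                    not not not p3: drop double negation, giving not p3.
                    ○ open, literals {p3=false, p4=false, p5=true}.
              branch 2.2.1.2 (add not (not p3 and (p1 or not p3))):
                not (not p3 and (p1 or not p3)): β-rule — branch into not not p3  //  not (p1 or not p3).
                  branch 2.2.1.2.1 (add not not p3):
                    × closes — contains both p3 and not p3.
                  branch 2.2.1.2.2 (add not (p1 or not p3)):
                    not (p1 or not p3): α-rule — add not p1, not not p3.
                    × closes — contains both p3 and not p3.
          branch 2.2.2 (add p5):
            not ((not p5 or (not p4 implies (p1 and not not p3))) and (not p3 and (p1 or not p3))): β-rule — branch into not (not p5 or (not p4 implies (p1 and not not p3)))  //  not (not p3 and (p1 or not p3)).
              branch 2.2.2.1 (add not (not p5 or (not p4 implies (p1 and not not p3)))):
                not (not p5 or (not p4 implies (p1 and not not p3))): α-rule — add not not p5, not (not p4 implies (p1 and not not p3)).
                not (not p4 implies (p1 and not not p3)): α-rule — add not p4, not (p1 and not not p3).
                not (p1 and not not p3): β-rule — branch into not p1  //  not not not p3.
                  branch 2.2.2.1.1 (add not p1):
                    ○ open, literals {p1=false, p4=false, p5=true}.
                  branch 2.2.2.1.2 (add not not not p3):
                    not not not p3: drop double negation, giving not p3.
                    ○ open, literals {p3=false, p4=false, p5=true}.
              branch 2.2.2.2 (add not (not p3 and (p1 or not p3))):
                not (not p3 and (p1 or not p3)): β-rule — branch into not not p3  //  not (p1 or not p3).
                  branch 2.2.2.2.1 (add not not p3):
                    ○ open, literals {p3=true, p5=true}.
                  branch 2.2.2.2.2 (add not (p1 or not p3)):
                    not (p1 or not p3): α-rule — add not p1, not not p3.
                    ○ open, literals {p1=false, p3=true, p5=true}.
3 branches closed, 9 open.
Each open branch fixes some atoms; the unmentioned ones are free. Counting distinct full assignments: branch {p1=true} (p4, p2, p3, p5) contributes 16 new; branch {p4=false} (p1, p2, p3, p5) contributes 8 new; branch {p1=true} (p4, p2, p3, p5) contributes 0 new; branch {p1=false, p3=false, p4=false, p5=true} (p2) contributes 0 new; branch {p3=false, p4=false, p5=true} (p1, p2) contributes 0 new; branch {p1=false, p4=false, p5=true} (p2, p3) contributes 0 new; branch {p3=false, p4=false, p5=true} (p1, p2) contributes 0 new; branch {p3=true, p5=true} (p1, p4, p2) contributes 2 new; branch {p1=false, p3=true, p5=true} (p4, p2) contributes 0 new. Total: 26.

26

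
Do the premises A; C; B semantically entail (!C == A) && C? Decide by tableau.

No

Initial set: {A; C; B; !((!C == A) && C)}.
!((!C == A) && C): β-rule — branch into !(!C == A)  //  !C.
  branch 1 (add !(!C == A)):
    !(!C == A): β-rule — branch into !C, !A  //  !!C, A.
      branch 1.1 (add !C, !A):
        × closes — contains both C and !C.
      branch 1.2 (add !!C, A):
        ○ open, literals {A=true, B=true, C=true}.
  branch 2 (add !C):
    × closes — contains both C and !C.
2 branches closed, 1 open.
An open branch gives a countermodel: A=true, B=true, C=true (unmentioned atoms arbitrary); the premises hold there but the conclusion fails.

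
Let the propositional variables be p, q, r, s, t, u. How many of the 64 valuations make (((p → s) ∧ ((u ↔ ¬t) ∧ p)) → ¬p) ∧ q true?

28

Initial set: {((((p → s) ∧ ((u ↔ ¬t) ∧ p)) → ¬p) ∧ q)}.
((((p → s) ∧ ((u ↔ ¬t) ∧ p)) → ¬p) ∧ q): α-rule — add (((p → s) ∧ ((u ↔ ¬t) ∧ p)) → ¬p), q.
(((p → s) ∧ ((u ↔ ¬t) ∧ p)) → ¬p): β-rule — branch into ¬((p → s) ∧ ((u ↔ ¬t) ∧ p))  //  ¬p.
  branch 1 (add ¬((p → s) ∧ ((u ↔ ¬t) ∧ p))):
    ¬((p → s) ∧ ((u ↔ ¬t) ∧ p)): β-rule — branch into ¬(p → s)  //  ¬((u ↔ ¬t) ∧ p).
      branch 1.1 (add ¬(p → s)):
        ¬(p → s): α-rule — add p, ¬s.
        ○ open, literals {p=1, q=1, s=0}.
      branch 1.2 (add ¬((u ↔ ¬t) ∧ p)):
        ¬((u ↔ ¬t) ∧ p): β-rule — branch into ¬(u ↔ ¬t)  //  ¬p.
          branch 1.2.1 (add ¬(u ↔ ¬t)):
            ¬(u ↔ ¬t): β-rule — branch into u, ¬¬t  //  ¬u, ¬t.
              branch 1.2.1.1 (add u, ¬¬t):
                ○ open, literals {q=1, t=1, u=1}.
              branch 1.2.1.2 (add ¬u, ¬t):
                ○ open, literals {q=1, t=0, u=0}.
          branch 1.2.2 (add ¬p):
            ○ open, literals {p=0, q=1}.
  branch 2 (add ¬p):
    ○ open, literals {p=0, q=1}.
0 branches closed, 5 open.
Each open branch fixes some atoms; the unmentioned ones are free. Counting distinct full assignments: branch {p=1, q=1, s=0} (r, t, u) contributes 8 new; branch {q=1, t=1, u=1} (p, r, s) contributes 6 new; branch {q=1, t=0, u=0} (p, r, s) contributes 6 new; branch {p=0, q=1} (r, s, t, u) contributes 8 new; branch {p=0, q=1} (r, s, t, u) contributes 0 new. Total: 28.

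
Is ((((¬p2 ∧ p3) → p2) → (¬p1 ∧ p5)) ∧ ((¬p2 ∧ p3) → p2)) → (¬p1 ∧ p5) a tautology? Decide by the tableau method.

Assume the negation and expand:
Initial set: {¬(((((¬p2 ∧ p3) → p2) → (¬p1 ∧ p5)) ∧ ((¬p2 ∧ p3) → p2)) → (¬p1 ∧ p5))}.
¬(((((¬p2 ∧ p3) → p2) → (¬p1 ∧ p5)) ∧ ((¬p2 ∧ p3) → p2)) → (¬p1 ∧ p5)): α-rule — add ((((¬p2 ∧ p3) → p2) → (¬p1 ∧ p5)) ∧ ((¬p2 ∧ p3) → p2)), ¬(¬p1 ∧ p5).
((((¬p2 ∧ p3) → p2) → (¬p1 ∧ p5)) ∧ ((¬p2 ∧ p3) → p2)): α-rule — add (((¬p2 ∧ p3) → p2) → (¬p1 ∧ p5)), ((¬p2 ∧ p3) → p2).
¬(¬p1 ∧ p5): β-rule — branch into ¬¬p1  //  ¬p5.
  branch 1 (add ¬¬p1):
    (((¬p2 ∧ p3) → p2) → (¬p1 ∧ p5)): β-rule — branch into ¬((¬p2 ∧ p3) → p2)  //  (¬p1 ∧ p5).
      branch 1.1 (add ¬((¬p2 ∧ p3) → p2)):
        ¬((¬p2 ∧ p3) → p2): α-rule — add (¬p2 ∧ p3), ¬p2.
        (¬p2 ∧ p3): α-rule — add ¬p2, p3.
        ((¬p2 ∧ p3) → p2): β-rule — branch into ¬(¬p2 ∧ p3)  //  p2.
          branch 1.1.1 (add ¬(¬p2 ∧ p3)):
            ¬(¬p2 ∧ p3): β-rule — branch into ¬¬p2  //  ¬p3.
              branch 1.1.1.1 (add ¬¬p2):
                × closes — contains both p2 and ¬p2.
              branch 1.1.1.2 (add ¬p3):
                × closes — contains both p3 and ¬p3.
          branch 1.1.2 (add p2):
            × closes — contains both p2 and ¬p2.
      branch 1.2 (add (¬p1 ∧ p5)):
        (¬p1 ∧ p5): α-rule — add ¬p1, p5.
        × closes — contains both p1 and ¬p1.
  branch 2 (add ¬p5):
    (((¬p2 ∧ p3) → p2) → (¬p1 ∧ p5)): β-rule — branch into ¬((¬p2 ∧ p3) → p2)  //  (¬p1 ∧ p5).
      branch 2.1 (add ¬((¬p2 ∧ p3) → p2)):
        ¬((¬p2 ∧ p3) → p2): α-rule — add (¬p2 ∧ p3), ¬p2.
        (¬p2 ∧ p3): α-rule — add ¬p2, p3.
        ((¬p2 ∧ p3) → p2): β-rule — branch into ¬(¬p2 ∧ p3)  //  p2.
          branch 2.1.1 (add ¬(¬p2 ∧ p3)):
            ¬(¬p2 ∧ p3): β-rule — branch into ¬¬p2  //  ¬p3.
              branch 2.1.1.1 (add ¬¬p2):
                × closes — contains both p2 and ¬p2.
              branch 2.1.1.2 (add ¬p3):
                × closes — contains both p3 and ¬p3.
          branch 2.1.2 (add p2):
            × closes — contains both p2 and ¬p2.
      branch 2.2 (add (¬p1 ∧ p5)):
        (¬p1 ∧ p5): α-rule — add ¬p1, p5.
        × closes — contains both p5 and ¬p5.
All 8 branches close.
Every branch closed, so the negation is unsatisfiable and the formula is valid.

Valid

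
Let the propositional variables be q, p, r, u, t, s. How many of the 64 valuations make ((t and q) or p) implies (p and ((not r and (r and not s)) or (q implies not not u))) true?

Initial set: {(((t and q) or p) implies (p and ((not r and (r and not s)) or (q implies not not u))))}.
(((t and q) or p) implies (p and ((not r and (r and not s)) or (q implies not not u)))): β-rule — branch into not ((t and q) or p)  //  (p and ((not r and (r and not s)) or (q implies not not u))).
  branch 1 (add not ((t and q) or p)):
    not ((t and q) or p): α-rule — add not (t and q), not p.
    not (t and q): β-rule — branch into not t  //  not q.
      branch 1.1 (add not t):
        ○ open, literals {p=false, t=false}.
      branch 1.2 (add not q):
        ○ open, literals {p=false, q=false}.
  branch 2 (add (p and ((not r and (r and not s)) or (q implies not not u)))):
    (p and ((not r and (r and not s)) or (q implies not not u))): α-rule — add p, ((not r and (r and not s)) or (q implies not not u)).
    ((not r and (r and not s)) or (q implies not not u)): β-rule — branch into (not r and (r and not s))  //  (q implies not not u).
      branch 2.1 (add (not r and (r and not s))):
        (not r and (r and not s)): α-rule — add not r, (r and not s).
        (r and not s): α-rule — add r, not s.
        × closes — contains both r and not r.
      branch 2.2 (add (q implies not not u)):
        (q implies not not u): β-rule — branch into not q  //  not not u.
          branch 2.2.1 (add not q):
            ○ open, literals {p=true, q=false}.
          branch 2.2.2 (add not not u):
            not not u: drop double negation, giving u.
            ○ open, literals {p=true, u=true}.
1 branch closed, 4 open.
Each open branch fixes some atoms; the unmentioned ones are free. Counting distinct full assignments: branch {p=false, t=false} (q, r, u, s) contributes 16 new; branch {p=false, q=false} (r, u, t, s) contributes 8 new; branch {p=true, q=false} (r, u, t, s) contributes 16 new; branch {p=true, u=true} (q, r, t, s) contributes 8 new. Total: 48.

48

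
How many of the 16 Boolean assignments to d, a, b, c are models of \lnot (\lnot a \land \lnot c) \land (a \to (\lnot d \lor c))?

Initial set: {(\lnot (\lnot a \land \lnot c) \land (a \to (\lnot d \lor c)))}.
(\lnot (\lnot a \land \lnot c) \land (a \to (\lnot d \lor c))): α-rule — add \lnot (\lnot a \land \lnot c), (a \to (\lnot d \lor c)).
\lnot (\lnot a \land \lnot c): β-rule — branch into \lnot \lnot a  //  \lnot \lnot c.
  branch 1 (add \lnot \lnot a):
    (a \to (\lnot d \lor c)): β-rule — branch into \lnot a  //  (\lnot d \lor c).
      branch 1.1 (add \lnot a):
        × closes — contains both a and \lnot a.
      branch 1.2 (add (\lnot d \lor c)):
        (\lnot d \lor c): β-rule — branch into \lnot d  //  c.
          branch 1.2.1 (add \lnot d):
            ○ open, literals {a=T, d=F}.
          branch 1.2.2 (add c):
            ○ open, literals {a=T, c=T}.
  branch 2 (add \lnot \lnot c):
    (a \to (\lnot d \lor c)): β-rule — branch into \lnot a  //  (\lnot d \lor c).
      branch 2.1 (add \lnot a):
        ○ open, literals {a=F, c=T}.
      branch 2.2 (add (\lnot d \lor c)):
        (\lnot d \lor c): β-rule — branch into \lnot d  //  c.
          branch 2.2.1 (add \lnot d):
            ○ open, literals {c=T, d=F}.
          branch 2.2.2 (add c):
            ○ open, literals {c=T}.
1 branch closed, 5 open.
Each open branch fixes some atoms; the unmentioned ones are free. Counting distinct full assignments: branch {a=T, d=F} (b, c) contributes 4 new; branch {a=T, c=T} (d, b) contributes 2 new; branch {a=F, c=T} (d, b) contributes 4 new; branch {c=T, d=F} (a, b) contributes 0 new; branch {c=T} (d, a, b) contributes 0 new. Total: 10.

10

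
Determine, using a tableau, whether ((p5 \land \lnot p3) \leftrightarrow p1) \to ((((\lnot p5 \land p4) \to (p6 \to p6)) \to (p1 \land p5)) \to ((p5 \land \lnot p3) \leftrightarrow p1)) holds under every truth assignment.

Valid

Assume the negation and expand:
Initial set: {\lnot (((p5 \land \lnot p3) \leftrightarrow p1) \to ((((\lnot p5 \land p4) \to (p6 \to p6)) \to (p1 \land p5)) \to ((p5 \land \lnot p3) \leftrightarrow p1)))}.
\lnot (((p5 \land \lnot p3) \leftrightarrow p1) \to ((((\lnot p5 \land p4) \to (p6 \to p6)) \to (p1 \land p5)) \to ((p5 \land \lnot p3) \leftrightarrow p1))): α-rule — add ((p5 \land \lnot p3) \leftrightarrow p1), \lnot ((((\lnot p5 \land p4) \to (p6 \to p6)) \to (p1 \land p5)) \to ((p5 \land \lnot p3) \leftrightarrow p1)).
\lnot ((((\lnot p5 \land p4) \to (p6 \to p6)) \to (p1 \land p5)) \to ((p5 \land \lnot p3) \leftrightarrow p1)): α-rule — add (((\lnot p5 \land p4) \to (p6 \to p6)) \to (p1 \land p5)), \lnot ((p5 \land \lnot p3) \leftrightarrow p1).
((p5 \land \lnot p3) \leftrightarrow p1): β-rule — branch into (p5 \land \lnot p3), p1  //  \lnot (p5 \land \lnot p3), \lnot p1.
  branch 1 (add (p5 \land \lnot p3), p1):
    (p5 \land \lnot p3): α-rule — add p5, \lnot p3.
    (((\lnot p5 \land p4) \to (p6 \to p6)) \to (p1 \land p5)): β-rule — branch into \lnot ((\lnot p5 \land p4) \to (p6 \to p6))  //  (p1 \land p5).
      branch 1.1 (add \lnot ((\lnot p5 \land p4) \to (p6 \to p6))):
        \lnot ((\lnot p5 \land p4) \to (p6 \to p6)): α-rule — add (\lnot p5 \land p4), \lnot (p6 \to p6).
        (\lnot p5 \land p4): α-rule — add \lnot p5, p4.
        × closes — contains both p5 and \lnot p5.
      branch 1.2 (add (p1 \land p5)):
        (p1 \land p5): α-rule — add p1, p5.
        \lnot ((p5 \land \lnot p3) \leftrightarrow p1): β-rule — branch into (p5 \land \lnot p3), \lnot p1  //  \lnot (p5 \land \lnot p3), p1.
          branch 1.2.1 (add (p5 \land \lnot p3), \lnot p1):
            × closes — contains both p1 and \lnot p1.
          branch 1.2.2 (add \lnot (p5 \land \lnot p3), p1):
            \lnot (p5 \land \lnot p3): β-rule — branch into \lnot p5  //  \lnot \lnot p3.
              branch 1.2.2.1 (add \lnot p5):
                × closes — contains both p5 and \lnot p5.
              branch 1.2.2.2 (add \lnot \lnot p3):
                × closes — contains both p3 and \lnot p3.
  branch 2 (add \lnot (p5 \land \lnot p3), \lnot p1):
    (((\lnot p5 \land p4) \to (p6 \to p6)) \to (p1 \land p5)): β-rule — branch into \lnot ((\lnot p5 \land p4) \to (p6 \to p6))  //  (p1 \land p5).
      branch 2.1 (add \lnot ((\lnot p5 \land p4) \to (p6 \to p6))):
        \lnot ((\lnot p5 \land p4) \to (p6 \to p6)): α-rule — add (\lnot p5 \land p4), \lnot (p6 \to p6).
        (\lnot p5 \land p4): α-rule — add \lnot p5, p4.
        \lnot (p6 \to p6): α-rule — add p6, \lnot p6.
        × closes — contains both p6 and \lnot p6.
      branch 2.2 (add (p1 \land p5)):
        (p1 \land p5): α-rule — add p1, p5.
        × closes — contains both p1 and \lnot p1.
All 6 branches close.
Every branch closed, so the negation is unsatisfiable and the formula is valid.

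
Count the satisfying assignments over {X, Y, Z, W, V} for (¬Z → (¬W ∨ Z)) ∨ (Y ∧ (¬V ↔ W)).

Initial set: {T ((¬Z → (¬W ∨ Z)) ∨ (Y ∧ (¬V ↔ W)))}.
T ((¬Z → (¬W ∨ Z)) ∨ (Y ∧ (¬V ↔ W))): β-rule — branch into T (¬Z → (¬W ∨ Z))  //  T (Y ∧ (¬V ↔ W)).
  branch 1 (add T (¬Z → (¬W ∨ Z))):
    T (¬Z → (¬W ∨ Z)): β-rule — branch into F ¬Z  //  T (¬W ∨ Z).
      branch 1.1 (add F ¬Z):
        ○ open, literals {Z=true}.
      branch 1.2 (add T (¬W ∨ Z)):
        T (¬W ∨ Z): β-rule — branch into T ¬W  //  T Z.
          branch 1.2.1 (add T ¬W):
            ○ open, literals {W=false}.
          branch 1.2.2 (add T Z):
            ○ open, literals {Z=true}.
  branch 2 (add T (Y ∧ (¬V ↔ W))):
    T (Y ∧ (¬V ↔ W)): α-rule — add T Y, T (¬V ↔ W).
    T (¬V ↔ W): β-rule — branch into T ¬V, T W  //  F ¬V, F W.
      branch 2.1 (add T ¬V, T W):
        ○ open, literals {V=false, W=true, Y=true}.
      branch 2.2 (add F ¬V, F W):
        ○ open, literals {V=true, W=false, Y=true}.
0 branches closed, 5 open.
Each open branch fixes some atoms; the unmentioned ones are free. Counting distinct full assignments: branch {Z=true} (X, Y, W, V) contributes 16 new; branch {W=false} (X, Y, Z, V) contributes 8 new; branch {Z=true} (X, Y, W, V) contributes 0 new; branch {V=false, W=true, Y=true} (X, Z) contributes 2 new; branch {V=true, W=false, Y=true} (X, Z) contributes 0 new. Total: 26.

26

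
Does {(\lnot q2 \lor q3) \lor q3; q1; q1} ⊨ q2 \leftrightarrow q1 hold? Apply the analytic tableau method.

Initial set: {((\lnot q2 \lor q3) \lor q3); q1; q1; \lnot (q2 \leftrightarrow q1)}.
((\lnot q2 \lor q3) \lor q3): β-rule — branch into (\lnot q2 \lor q3)  //  q3.
  branch 1 (add (\lnot q2 \lor q3)):
    \lnot (q2 \leftrightarrow q1): β-rule — branch into q2, \lnot q1  //  \lnot q2, q1.
      branch 1.1 (add q2, \lnot q1):
        × closes — contains both q1 and \lnot q1.
      branch 1.2 (add \lnot q2, q1):
        (\lnot q2 \lor q3): β-rule — branch into \lnot q2  //  q3.
          branch 1.2.1 (add \lnot q2):
            ○ open, literals {q1=1, q2=0}.
          branch 1.2.2 (add q3):
            ○ open, literals {q1=1, q2=0, q3=1}.
  branch 2 (add q3):
    \lnot (q2 \leftrightarrow q1): β-rule — branch into q2, \lnot q1  //  \lnot q2, q1.
      branch 2.1 (add q2, \lnot q1):
        × closes — contains both q1 and \lnot q1.
      branch 2.2 (add \lnot q2, q1):
        ○ open, literals {q1=1, q2=0, q3=1}.
2 branches closed, 3 open.
An open branch gives a countermodel: q1=1, q2=0 (unmentioned atoms arbitrary); the premises hold there but the conclusion fails.

No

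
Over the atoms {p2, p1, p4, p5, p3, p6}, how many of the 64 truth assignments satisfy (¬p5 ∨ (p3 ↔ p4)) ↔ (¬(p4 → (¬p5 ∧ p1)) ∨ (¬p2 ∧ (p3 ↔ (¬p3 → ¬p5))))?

30

Initial set: {T ((¬p5 ∨ (p3 ↔ p4)) ↔ (¬(p4 → (¬p5 ∧ p1)) ∨ (¬p2 ∧ (p3 ↔ (¬p3 → ¬p5)))))}.
T ((¬p5 ∨ (p3 ↔ p4)) ↔ (¬(p4 → (¬p5 ∧ p1)) ∨ (¬p2 ∧ (p3 ↔ (¬p3 → ¬p5))))): β-rule — branch into T (¬p5 ∨ (p3 ↔ p4)), T (¬(p4 → (¬p5 ∧ p1)) ∨ (¬p2 ∧ (p3 ↔ (¬p3 → ¬p5))))  //  F (¬p5 ∨ (p3 ↔ p4)), F (¬(p4 → (¬p5 ∧ p1)) ∨ (¬p2 ∧ (p3 ↔ (¬p3 → ¬p5)))).
  branch 1 (add T (¬p5 ∨ (p3 ↔ p4)), T (¬(p4 → (¬p5 ∧ p1)) ∨ (¬p2 ∧ (p3 ↔ (¬p3 → ¬p5))))):
    T (¬p5 ∨ (p3 ↔ p4)): β-rule — branch into T ¬p5  //  T (p3 ↔ p4).
      branch 1.1 (add T ¬p5):
        T (¬(p4 → (¬p5 ∧ p1)) ∨ (¬p2 ∧ (p3 ↔ (¬p3 → ¬p5)))): β-rule — branch into T ¬(p4 → (¬p5 ∧ p1))  //  T (¬p2 ∧ (p3 ↔ (¬p3 → ¬p5))).
          branch 1.1.1 (add T ¬(p4 → (¬p5 ∧ p1))):
            T ¬(p4 → (¬p5 ∧ p1)): α-rule — add T p4, F (¬p5 ∧ p1).
            F (¬p5 ∧ p1): β-rule — branch into F ¬p5  //  F p1.
              branch 1.1.1.1 (add F ¬p5):
                × closes — contains both p5 and ¬p5.
              branch 1.1.1.2 (add F p1):
                ○ open, literals {p1=false, p4=true, p5=false}.
          branch 1.1.2 (add T (¬p2 ∧ (p3 ↔ (¬p3 → ¬p5)))):
            T (¬p2 ∧ (p3 ↔ (¬p3 → ¬p5))): α-rule — add T ¬p2, T (p3 ↔ (¬p3 → ¬p5)).
            T (p3 ↔ (¬p3 → ¬p5)): β-rule — branch into T p3, T (¬p3 → ¬p5)  //  F p3, F (¬p3 → ¬p5).
              branch 1.1.2.1 (add T p3, T (¬p3 → ¬p5)):
                T (¬p3 → ¬p5): β-rule — branch into F ¬p3  //  T ¬p5.
                  branch 1.1.2.1.1 (add F ¬p3):
                    ○ open, literals {p2=false, p3=true, p5=false}.
                  branch 1.1.2.1.2 (add T ¬p5):
                    ○ open, literals {p2=false, p3=true, p5=false}.
              branch 1.1.2.2 (add F p3, F (¬p3 → ¬p5)):
                F (¬p3 → ¬p5): α-rule — add T ¬p3, F ¬p5.
                × closes — contains both p5 and ¬p5.
      branch 1.2 (add T (p3 ↔ p4)):
        T (¬(p4 → (¬p5 ∧ p1)) ∨ (¬p2 ∧ (p3 ↔ (¬p3 → ¬p5)))): β-rule — branch into T ¬(p4 → (¬p5 ∧ p1))  //  T (¬p2 ∧ (p3 ↔ (¬p3 → ¬p5))).
          branch 1.2.1 (add T ¬(p4 → (¬p5 ∧ p1))):
            T ¬(p4 → (¬p5 ∧ p1)): α-rule — add T p4, F (¬p5 ∧ p1).
            T (p3 ↔ p4): β-rule — branch into T p3, T p4  //  F p3, F p4.
              branch 1.2.1.1 (add T p3, T p4):
                F (¬p5 ∧ p1): β-rule — branch into F ¬p5  //  F p1.
                  branch 1.2.1.1.1 (add F ¬p5):
                    ○ open, literals {p3=true, p4=true, p5=true}.
                  branch 1.2.1.1.2 (add F p1):
                    ○ open, literals {p1=false, p3=true, p4=true}.
              branch 1.2.1.2 (add F p3, F p4):
                × closes — contains both p4 and ¬p4.
          branch 1.2.2 (add T (¬p2 ∧ (p3 ↔ (¬p3 → ¬p5)))):
            T (¬p2 ∧ (p3 ↔ (¬p3 → ¬p5))): α-rule — add T ¬p2, T (p3 ↔ (¬p3 → ¬p5)).
            T (p3 ↔ p4): β-rule — branch into T p3, T p4  //  F p3, F p4.
              branch 1.2.2.1 (add T p3, T p4):
                T (p3 ↔ (¬p3 → ¬p5)): β-rule — branch into T p3, T (¬p3 → ¬p5)  //  F p3, F (¬p3 → ¬p5).
                  branch 1.2.2.1.1 (add T p3, T (¬p3 → ¬p5)):
                    T (¬p3 → ¬p5): β-rule — branch into F ¬p3  //  T ¬p5.
                      branch 1.2.2.1.1.1 (add F ¬p3):
                        ○ open, literals {p2=false, p3=true, p4=true}.
                      branch 1.2.2.1.1.2 (add T ¬p5):
                        ○ open, literals {p2=false, p3=true, p4=true, p5=false}.
                  branch 1.2.2.1.2 (add F p3, F (¬p3 → ¬p5)):
                    × closes — contains both p3 and ¬p3.
              branch 1.2.2.2 (add F p3, F p4):
                T (p3 ↔ (¬p3 → ¬p5)): β-rule — branch into T p3, T (¬p3 → ¬p5)  //  F p3, F (¬p3 → ¬p5).
                  branch 1.2.2.2.1 (add T p3, T (¬p3 → ¬p5)):
                    × closes — contains both p3 and ¬p3.
                  branch 1.2.2.2.2 (add F p3, F (¬p3 → ¬p5)):
                    F (¬p3 → ¬p5): α-rule — add T ¬p3, F ¬p5.
                    ○ open, literals {p2=false, p3=false, p4=false, p5=true}.
  branch 2 (add F (¬p5 ∨ (p3 ↔ p4)), F (¬(p4 → (¬p5 ∧ p1)) ∨ (¬p2 ∧ (p3 ↔ (¬p3 → ¬p5))))):
    F (¬p5 ∨ (p3 ↔ p4)): α-rule — add F ¬p5, F (p3 ↔ p4).
    F (¬(p4 → (¬p5 ∧ p1)) ∨ (¬p2 ∧ (p3 ↔ (¬p3 → ¬p5)))): α-rule — add F ¬(p4 → (¬p5 ∧ p1)), F (¬p2 ∧ (p3 ↔ (¬p3 → ¬p5))).
    F (p3 ↔ p4): β-rule — branch into T p3, F p4  //  F p3, T p4.
      branch 2.1 (add T p3, F p4):
        F ¬(p4 → (¬p5 ∧ p1)): β-rule — branch into F p4  //  T (¬p5 ∧ p1).
          branch 2.1.1 (add F p4):
            F (¬p2 ∧ (p3 ↔ (¬p3 → ¬p5))): β-rule — branch into F ¬p2  //  F (p3 ↔ (¬p3 → ¬p5)).
              branch 2.1.1.1 (add F ¬p2):
                ○ open, literals {p2=true, p3=true, p4=false, p5=true}.
              branch 2.1.1.2 (add F (p3 ↔ (¬p3 → ¬p5))):
                F (p3 ↔ (¬p3 → ¬p5)): β-rule — branch into T p3, F (¬p3 → ¬p5)  //  F p3, T (¬p3 → ¬p5).
                  branch 2.1.1.2.1 (add T p3, F (¬p3 → ¬p5)):
                    F (¬p3 → ¬p5): α-rule — add T ¬p3, F ¬p5.
                    × closes — contains both p3 and ¬p3.
                  branch 2.1.1.2.2 (add F p3, T (¬p3 → ¬p5)):
                    × closes — contains both p3 and ¬p3.
          branch 2.1.2 (add T (¬p5 ∧ p1)):
            T (¬p5 ∧ p1): α-rule — add T ¬p5, T p1.
            × closes — contains both p5 and ¬p5.
      branch 2.2 (add F p3, T p4):
        F ¬(p4 → (¬p5 ∧ p1)): β-rule — branch into F p4  //  T (¬p5 ∧ p1).
          branch 2.2.1 (add F p4):
            × closes — contains both p4 and ¬p4.
          branch 2.2.2 (add T (¬p5 ∧ p1)):
            T (¬p5 ∧ p1): α-rule — add T ¬p5, T p1.
            × closes — contains both p5 and ¬p5.
10 branches closed, 9 open.
Each open branch fixes some atoms; the unmentioned ones are free. Counting distinct full assignments: branch {p1=false, p4=true, p5=false} (p2, p3, p6) contributes 8 new; branch {p2=false, p3=true, p5=false} (p1, p4, p6) contributes 6 new; branch {p2=false, p3=true, p5=false} (p1, p4, p6) contributes 0 new; branch {p3=true, p4=true, p5=true} (p2, p1, p6) contributes 8 new; branch {p1=false, p3=true, p4=true} (p2, p5, p6) contributes 0 new; branch {p2=false, p3=true, p4=true} (p1, p5, p6) contributes 0 new; branch {p2=false, p3=true, p4=true, p5=false} (p1, p6) contributes 0 new; branch {p2=false, p3=false, p4=false, p5=true} (p1, p6) contributes 4 new; branch {p2=true, p3=true, p4=false, p5=true} (p1, p6) contributes 4 new. Total: 30.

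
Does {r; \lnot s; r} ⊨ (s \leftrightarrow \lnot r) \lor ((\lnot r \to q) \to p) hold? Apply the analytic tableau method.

Initial set: {r; \lnot s; r; \lnot ((s \leftrightarrow \lnot r) \lor ((\lnot r \to q) \to p))}.
\lnot ((s \leftrightarrow \lnot r) \lor ((\lnot r \to q) \to p)): α-rule — add \lnot (s \leftrightarrow \lnot r), \lnot ((\lnot r \to q) \to p).
\lnot ((\lnot r \to q) \to p): α-rule — add (\lnot r \to q), \lnot p.
\lnot (s \leftrightarrow \lnot r): β-rule — branch into s, \lnot \lnot r  //  \lnot s, \lnot r.
  branch 1 (add s, \lnot \lnot r):
    × closes — contains both s and \lnot s.
  branch 2 (add \lnot s, \lnot r):
    × closes — contains both r and \lnot r.
All 2 branches close.
Every branch closed, so the premises entail the conclusion.

Yes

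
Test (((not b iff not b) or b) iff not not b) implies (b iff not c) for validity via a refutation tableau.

Not valid

Assume the negation and expand:
Initial set: {not ((((not b iff not b) or b) iff not not b) implies (b iff not c))}.
not ((((not b iff not b) or b) iff not not b) implies (b iff not c)): α-rule — add (((not b iff not b) or b) iff not not b), not (b iff not c).
(((not b iff not b) or b) iff not not b): β-rule — branch into ((not b iff not b) or b), not not b  //  not ((not b iff not b) or b), not not not b.
  branch 1 (add ((not b iff not b) or b), not not b):
    not not b: drop double negation, giving b.
    not (b iff not c): β-rule — branch into b, not not c  //  not b, not c.
      branch 1.1 (add b, not not c):
        ((not b iff not b) or b): β-rule — branch into (not b iff not b)  //  b.
          branch 1.1.1 (add (not b iff not b)):
            (not b iff not b): β-rule — branch into not b, not b  //  not not b, not not b.
              branch 1.1.1.1 (add not b, not b):
                × closes — contains both b and not b.
              branch 1.1.1.2 (add not not b, not not b):
                ○ open, literals {b=T, c=T}.
          branch 1.1.2 (add b):
            ○ open, literals {b=T, c=T}.
      branch 1.2 (add not b, not c):
        × closes — contains both b and not b.
  branch 2 (add not ((not b iff not b) or b), not not not b):
    not ((not b iff not b) or b): α-rule — add not (not b iff not b), not b.
    not not not b: drop double negation, giving not b.
    not (b iff not c): β-rule — branch into b, not not c  //  not b, not c.
      branch 2.1 (add b, not not c):
        × closes — contains both b and not b.
      branch 2.2 (add not b, not c):
        not (not b iff not b): β-rule — branch into not b, not not b  //  not not b, not b.
          branch 2.2.1 (add not b, not not b):
            × closes — contains both b and not b.
          branch 2.2.2 (add not not b, not b):
            × closes — contains both b and not b.
5 branches closed, 2 open.
An open branch gives a countermodel: b=T, c=T (unmentioned atoms arbitrary); under it the original formula is false.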